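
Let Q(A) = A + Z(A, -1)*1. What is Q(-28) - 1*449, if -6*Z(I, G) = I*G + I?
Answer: -477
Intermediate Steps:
Z(I, G) = -I/6 - G*I/6 (Z(I, G) = -(I*G + I)/6 = -(G*I + I)/6 = -(I + G*I)/6 = -I/6 - G*I/6)
Q(A) = A (Q(A) = A - A*(1 - 1)/6*1 = A - ⅙*A*0*1 = A + 0*1 = A + 0 = A)
Q(-28) - 1*449 = -28 - 1*449 = -28 - 449 = -477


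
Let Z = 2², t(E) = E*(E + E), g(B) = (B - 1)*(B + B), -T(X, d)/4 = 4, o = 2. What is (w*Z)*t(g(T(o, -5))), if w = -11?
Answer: -26042368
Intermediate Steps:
T(X, d) = -16 (T(X, d) = -4*4 = -16)
g(B) = 2*B*(-1 + B) (g(B) = (-1 + B)*(2*B) = 2*B*(-1 + B))
t(E) = 2*E² (t(E) = E*(2*E) = 2*E²)
Z = 4
(w*Z)*t(g(T(o, -5))) = (-11*4)*(2*(2*(-16)*(-1 - 16))²) = -88*(2*(-16)*(-17))² = -88*544² = -88*295936 = -44*591872 = -26042368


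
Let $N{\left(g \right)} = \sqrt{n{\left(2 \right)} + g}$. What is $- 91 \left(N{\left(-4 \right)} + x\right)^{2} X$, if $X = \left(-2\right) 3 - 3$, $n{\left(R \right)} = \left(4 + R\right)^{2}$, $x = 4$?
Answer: $39312 + 26208 \sqrt{2} \approx 76376.0$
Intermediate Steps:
$X = -9$ ($X = -6 - 3 = -9$)
$N{\left(g \right)} = \sqrt{36 + g}$ ($N{\left(g \right)} = \sqrt{\left(4 + 2\right)^{2} + g} = \sqrt{6^{2} + g} = \sqrt{36 + g}$)
$- 91 \left(N{\left(-4 \right)} + x\right)^{2} X = - 91 \left(\sqrt{36 - 4} + 4\right)^{2} \left(-9\right) = - 91 \left(\sqrt{32} + 4\right)^{2} \left(-9\right) = - 91 \left(4 \sqrt{2} + 4\right)^{2} \left(-9\right) = - 91 \left(4 + 4 \sqrt{2}\right)^{2} \left(-9\right) = 819 \left(4 + 4 \sqrt{2}\right)^{2}$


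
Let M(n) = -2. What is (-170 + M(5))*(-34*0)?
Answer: 0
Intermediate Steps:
(-170 + M(5))*(-34*0) = (-170 - 2)*(-34*0) = -172*0 = 0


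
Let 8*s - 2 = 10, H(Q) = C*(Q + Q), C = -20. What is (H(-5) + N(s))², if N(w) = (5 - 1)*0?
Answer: 40000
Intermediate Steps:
H(Q) = -40*Q (H(Q) = -20*(Q + Q) = -40*Q)
s = 3/2 (s = ¼ + (⅛)*10 = ¼ + 5/4 = 3/2 ≈ 1.5000)
N(w) = 0 (N(w) = 4*0 = 0)
(H(-5) + N(s))² = (-40*(-5) + 0)² = (200 + 0)² = 200² = 40000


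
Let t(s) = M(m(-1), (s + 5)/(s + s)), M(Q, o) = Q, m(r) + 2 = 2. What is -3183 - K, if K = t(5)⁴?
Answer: -3183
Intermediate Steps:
m(r) = 0 (m(r) = -2 + 2 = 0)
t(s) = 0
K = 0 (K = 0⁴ = 0)
-3183 - K = -3183 - 1*0 = -3183 + 0 = -3183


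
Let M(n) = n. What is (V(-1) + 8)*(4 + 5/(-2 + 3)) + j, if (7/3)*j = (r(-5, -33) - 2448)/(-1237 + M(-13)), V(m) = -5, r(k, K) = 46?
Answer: 121728/4375 ≈ 27.824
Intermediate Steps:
j = 3603/4375 (j = 3*((46 - 2448)/(-1237 - 13))/7 = 3*(-2402/(-1250))/7 = 3*(-2402*(-1/1250))/7 = (3/7)*(1201/625) = 3603/4375 ≈ 0.82354)
(V(-1) + 8)*(4 + 5/(-2 + 3)) + j = (-5 + 8)*(4 + 5/(-2 + 3)) + 3603/4375 = 3*(4 + 5/1) + 3603/4375 = 3*(4 + 1*5) + 3603/4375 = 3*(4 + 5) + 3603/4375 = 3*9 + 3603/4375 = 27 + 3603/4375 = 121728/4375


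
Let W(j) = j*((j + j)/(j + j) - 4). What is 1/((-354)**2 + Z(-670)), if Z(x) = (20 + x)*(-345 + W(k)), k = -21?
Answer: 1/308616 ≈ 3.2403e-6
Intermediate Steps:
W(j) = -3*j (W(j) = j*((2*j)/((2*j)) - 4) = j*((2*j)*(1/(2*j)) - 4) = j*(1 - 4) = j*(-3) = -3*j)
Z(x) = -5640 - 282*x (Z(x) = (20 + x)*(-345 - 3*(-21)) = (20 + x)*(-345 + 63) = (20 + x)*(-282) = -5640 - 282*x)
1/((-354)**2 + Z(-670)) = 1/((-354)**2 + (-5640 - 282*(-670))) = 1/(125316 + (-5640 + 188940)) = 1/(125316 + 183300) = 1/308616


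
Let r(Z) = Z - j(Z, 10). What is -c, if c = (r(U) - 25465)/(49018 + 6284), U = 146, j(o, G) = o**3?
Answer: 3137455/55302 ≈ 56.733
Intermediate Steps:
r(Z) = Z - Z**3
c = -3137455/55302 (c = ((146 - 1*146**3) - 25465)/(49018 + 6284) = ((146 - 1*3112136) - 25465)/55302 = ((146 - 3112136) - 25465)*(1/55302) = (-3111990 - 25465)*(1/55302) = -3137455*1/55302 = -3137455/55302 ≈ -56.733)
-c = -1*(-3137455/55302) = 3137455/55302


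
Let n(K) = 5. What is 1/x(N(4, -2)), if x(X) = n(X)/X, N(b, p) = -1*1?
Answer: -⅕ ≈ -0.20000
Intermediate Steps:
N(b, p) = -1
x(X) = 5/X
1/x(N(4, -2)) = 1/(5/(-1)) = 1/(5*(-1)) = 1/(-5) = -⅕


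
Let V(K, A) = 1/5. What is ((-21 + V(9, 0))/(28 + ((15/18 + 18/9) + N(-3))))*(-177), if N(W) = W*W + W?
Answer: 8496/85 ≈ 99.953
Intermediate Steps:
N(W) = W + W**2 (N(W) = W**2 + W = W + W**2)
V(K, A) = 1/5
((-21 + V(9, 0))/(28 + ((15/18 + 18/9) + N(-3))))*(-177) = ((-21 + 1/5)/(28 + ((15/18 + 18/9) - 3*(1 - 3))))*(-177) = -104/(5*(28 + ((15*(1/18) + 18*(1/9)) - 3*(-2))))*(-177) = -104/(5*(28 + ((5/6 + 2) + 6)))*(-177) = -104/(5*(28 + (17/6 + 6)))*(-177) = -104/(5*(28 + 53/6))*(-177) = -104/(5*221/6)*(-177) = -104/5*6/221*(-177) = -48/85*(-177) = 8496/85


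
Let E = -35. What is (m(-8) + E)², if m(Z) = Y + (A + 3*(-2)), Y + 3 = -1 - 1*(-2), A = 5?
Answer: 1444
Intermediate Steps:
Y = -2 (Y = -3 + (-1 - 1*(-2)) = -3 + (-1 + 2) = -3 + 1 = -2)
m(Z) = -3 (m(Z) = -2 + (5 + 3*(-2)) = -2 + (5 - 6) = -2 - 1 = -3)
(m(-8) + E)² = (-3 - 35)² = (-38)² = 1444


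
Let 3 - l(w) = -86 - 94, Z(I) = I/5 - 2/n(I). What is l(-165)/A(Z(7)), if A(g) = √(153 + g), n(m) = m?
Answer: 61*√188790/1798 ≈ 14.741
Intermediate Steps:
Z(I) = -2/I + I/5 (Z(I) = I/5 - 2/I = -2/I + I/5)
l(w) = 183 (l(w) = 3 - (-86 - 94) = 3 - 1*(-180) = 3 + 180 = 183)
l(-165)/A(Z(7)) = 183/(√(153 + (-2/7 + (⅕)*7))) = 183/(√(153 + (-2*⅐ + 7/5))) = 183/(√(153 + (-2/7 + 7/5))) = 183/(√(153 + 39/35)) = 183/(√(5394/35)) = 183/((√188790/35)) = 183*(√188790/5394) = 61*√188790/1798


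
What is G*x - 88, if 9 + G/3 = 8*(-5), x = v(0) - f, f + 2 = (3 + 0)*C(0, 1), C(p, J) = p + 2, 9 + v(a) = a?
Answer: 1823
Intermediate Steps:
v(a) = -9 + a
C(p, J) = 2 + p
f = 4 (f = -2 + (3 + 0)*(2 + 0) = -2 + 3*2 = -2 + 6 = 4)
x = -13 (x = (-9 + 0) - 1*4 = -9 - 4 = -13)
G = -147 (G = -27 + 3*(8*(-5)) = -27 + 3*(-40) = -27 - 120 = -147)
G*x - 88 = -147*(-13) - 88 = 1911 - 88 = 1823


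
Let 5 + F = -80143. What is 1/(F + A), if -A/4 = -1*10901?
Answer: -1/36544 ≈ -2.7364e-5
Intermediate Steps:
F = -80148 (F = -5 - 80143 = -80148)
A = 43604 (A = -(-4)*10901 = -4*(-10901) = 43604)
1/(F + A) = 1/(-80148 + 43604) = 1/(-36544) = -1/36544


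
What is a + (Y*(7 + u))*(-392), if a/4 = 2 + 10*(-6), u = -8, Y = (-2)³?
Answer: -3368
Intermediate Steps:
Y = -8
a = -232 (a = 4*(2 + 10*(-6)) = 4*(2 - 60) = 4*(-58) = -232)
a + (Y*(7 + u))*(-392) = -232 - 8*(7 - 8)*(-392) = -232 - 8*(-1)*(-392) = -232 + 8*(-392) = -232 - 3136 = -3368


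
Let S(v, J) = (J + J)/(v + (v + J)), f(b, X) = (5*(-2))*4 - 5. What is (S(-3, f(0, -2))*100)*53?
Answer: 159000/17 ≈ 9352.9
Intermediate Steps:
f(b, X) = -45 (f(b, X) = -10*4 - 5 = -40 - 5 = -45)
S(v, J) = 2*J/(J + 2*v) (S(v, J) = (2*J)/(v + (J + v)) = (2*J)/(J + 2*v) = 2*J/(J + 2*v))
(S(-3, f(0, -2))*100)*53 = ((2*(-45)/(-45 + 2*(-3)))*100)*53 = ((2*(-45)/(-45 - 6))*100)*53 = ((2*(-45)/(-51))*100)*53 = ((2*(-45)*(-1/51))*100)*53 = ((30/17)*100)*53 = (3000/17)*53 = 159000/17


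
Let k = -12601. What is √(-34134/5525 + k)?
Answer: I*√15393679639/1105 ≈ 112.28*I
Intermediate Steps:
√(-34134/5525 + k) = √(-34134/5525 - 12601) = √(-69654659/5525) = I*√15393679639/1105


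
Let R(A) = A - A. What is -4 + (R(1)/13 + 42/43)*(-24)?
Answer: -1180/43 ≈ -27.442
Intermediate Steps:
R(A) = 0
-4 + (R(1)/13 + 42/43)*(-24) = -4 + (0/13 + 42/43)*(-24) = -4 + (0*(1/13) + 42*(1/43))*(-24) = -4 + (0 + 42/43)*(-24) = -4 + (42/43)*(-24) = -4 - 1008/43 = -1180/43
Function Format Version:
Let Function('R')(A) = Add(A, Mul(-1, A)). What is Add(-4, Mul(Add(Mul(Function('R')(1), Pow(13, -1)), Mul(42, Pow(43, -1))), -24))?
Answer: Rational(-1180, 43) ≈ -27.442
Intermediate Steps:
Function('R')(A) = 0
Add(-4, Mul(Add(Mul(Function('R')(1), Pow(13, -1)), Mul(42, Pow(43, -1))), -24)) = Add(-4, Mul(Add(Mul(0, Pow(13, -1)), Mul(42, Pow(43, -1))), -24)) = Add(-4, Mul(Add(Mul(0, Rational(1, 13)), Mul(42, Rational(1, 43))), -24)) = Add(-4, Mul(Add(0, Rational(42, 43)), -24)) = Add(-4, Mul(Rational(42, 43), -24)) = Add(-4, Rational(-1008, 43)) = Rational(-1180, 43)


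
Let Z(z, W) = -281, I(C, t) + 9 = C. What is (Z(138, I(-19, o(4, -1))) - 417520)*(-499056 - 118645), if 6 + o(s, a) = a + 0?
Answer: 258076095501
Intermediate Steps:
o(s, a) = -6 + a (o(s, a) = -6 + (a + 0) = -6 + a)
I(C, t) = -9 + C
(Z(138, I(-19, o(4, -1))) - 417520)*(-499056 - 118645) = (-281 - 417520)*(-499056 - 118645) = -417801*(-617701) = 258076095501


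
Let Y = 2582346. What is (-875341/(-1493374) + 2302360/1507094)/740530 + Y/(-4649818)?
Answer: -1075978991593405919943897/1937436810563607379793060 ≈ -0.55536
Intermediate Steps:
(-875341/(-1493374) + 2302360/1507094)/740530 + Y/(-4649818) = (-875341/(-1493374) + 2302360/1507094)/740530 + 2582346/(-4649818) = (-875341*(-1/1493374) + 2302360*(1/1507094))*(1/740530) + 2582346*(-1/4649818) = (875341/1493374 + 1151180/753547)*(1/740530) - 1291173/2324909 = (2378752865847/1125327497578)*(1/740530) - 1291173/2324909 = 2378752865847/833338771781436340 - 1291173/2324909 = -1075978991593405919943897/1937436810563607379793060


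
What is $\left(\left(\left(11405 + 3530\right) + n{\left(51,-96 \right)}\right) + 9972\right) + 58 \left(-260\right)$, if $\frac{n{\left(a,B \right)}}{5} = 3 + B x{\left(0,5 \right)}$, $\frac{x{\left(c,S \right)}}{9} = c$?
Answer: $9842$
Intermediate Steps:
$x{\left(c,S \right)} = 9 c$
$n{\left(a,B \right)} = 15$ ($n{\left(a,B \right)} = 5 \left(3 + B 9 \cdot 0\right) = 5 \left(3 + B 0\right) = 5 \left(3 + 0\right) = 5 \cdot 3 = 15$)
$\left(\left(\left(11405 + 3530\right) + n{\left(51,-96 \right)}\right) + 9972\right) + 58 \left(-260\right) = \left(\left(\left(11405 + 3530\right) + 15\right) + 9972\right) + 58 \left(-260\right) = \left(\left(14935 + 15\right) + 9972\right) - 15080 = \left(14950 + 9972\right) - 15080 = 24922 - 15080 = 9842$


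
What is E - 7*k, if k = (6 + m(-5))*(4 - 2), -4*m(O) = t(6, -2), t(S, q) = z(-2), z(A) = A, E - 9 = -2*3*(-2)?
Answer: -70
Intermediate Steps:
E = 21 (E = 9 - 2*3*(-2) = 9 - 6*(-2) = 9 + 12 = 21)
t(S, q) = -2
m(O) = ½ (m(O) = -¼*(-2) = ½)
k = 13 (k = (6 + ½)*(4 - 2) = (13/2)*2 = 13)
E - 7*k = 21 - 7*13 = 21 - 91 = -70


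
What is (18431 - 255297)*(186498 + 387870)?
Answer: -136048250688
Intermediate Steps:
(18431 - 255297)*(186498 + 387870) = -236866*574368 = -136048250688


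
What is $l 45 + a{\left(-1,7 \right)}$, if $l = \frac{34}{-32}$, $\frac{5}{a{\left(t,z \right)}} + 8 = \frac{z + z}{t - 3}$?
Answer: $- \frac{17755}{368} \approx -48.247$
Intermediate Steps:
$a{\left(t,z \right)} = \frac{5}{-8 + \frac{2 z}{-3 + t}}$ ($a{\left(t,z \right)} = \frac{5}{-8 + \frac{z + z}{t - 3}} = \frac{5}{-8 + \frac{2 z}{-3 + t}}$)
$l = - \frac{17}{16}$ ($l = 34 \left(- \frac{1}{32}\right) = - \frac{17}{16} \approx -1.0625$)
$l 45 + a{\left(-1,7 \right)} = \left(- \frac{17}{16}\right) 45 + \frac{5 \left(-3 - 1\right)}{2 \left(12 + 7 - -4\right)} = - \frac{765}{16} + \frac{5}{2} \frac{1}{12 + 7 + 4} \left(-4\right) = - \frac{765}{16} + \frac{5}{2} \cdot \frac{1}{23} \left(-4\right) = - \frac{765}{16} - \frac{10}{23} = - \frac{17755}{368}$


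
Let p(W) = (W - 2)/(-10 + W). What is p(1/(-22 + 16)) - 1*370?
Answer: -22557/61 ≈ -369.79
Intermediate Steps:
p(W) = (-2 + W)/(-10 + W)
p(1/(-22 + 16)) - 1*370 = (-2 + 1/(-22 + 16))/(-10 + 1/(-22 + 16)) - 1*370 = (-2 + 1/(-6))/(-10 + 1/(-6)) - 370 = (-2 - 1/6)/(-10 - 1/6) - 370 = -13/6/(-61/6) - 370 = -6/61*(-13/6) - 370 = 13/61 - 370 = -22557/61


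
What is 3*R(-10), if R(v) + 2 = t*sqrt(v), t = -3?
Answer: -6 - 9*I*sqrt(10) ≈ -6.0 - 28.461*I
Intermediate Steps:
R(v) = -2 - 3*sqrt(v)
3*R(-10) = 3*(-2 - 3*I*sqrt(10)) = -6 - 9*I*sqrt(10)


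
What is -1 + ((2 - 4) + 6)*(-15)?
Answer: -61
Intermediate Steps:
-1 + ((2 - 4) + 6)*(-15) = -1 + (-2 + 6)*(-15) = -1 + 4*(-15) = -1 - 60 = -61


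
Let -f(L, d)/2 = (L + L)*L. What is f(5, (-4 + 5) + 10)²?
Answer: 10000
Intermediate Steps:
f(L, d) = -4*L² (f(L, d) = -2*(L + L)*L = -2*2*L*L = -4*L²)
f(5, (-4 + 5) + 10)² = (-4*5²)² = (-4*25)² = (-100)² = 10000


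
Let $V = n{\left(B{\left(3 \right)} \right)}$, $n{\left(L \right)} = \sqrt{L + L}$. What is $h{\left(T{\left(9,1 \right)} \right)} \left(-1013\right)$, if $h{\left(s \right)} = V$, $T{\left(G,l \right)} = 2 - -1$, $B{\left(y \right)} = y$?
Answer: $- 1013 \sqrt{6} \approx -2481.3$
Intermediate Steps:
$T{\left(G,l \right)} = 3$ ($T{\left(G,l \right)} = 2 + 1 = 3$)
$n{\left(L \right)} = \sqrt{2} \sqrt{L}$ ($n{\left(L \right)} = \sqrt{2 L} = \sqrt{2} \sqrt{L}$)
$V = \sqrt{6}$ ($V = \sqrt{2} \sqrt{3} = \sqrt{6} \approx 2.4495$)
$h{\left(s \right)} = \sqrt{6}$
$h{\left(T{\left(9,1 \right)} \right)} \left(-1013\right) = \sqrt{6} \left(-1013\right) = - 1013 \sqrt{6}$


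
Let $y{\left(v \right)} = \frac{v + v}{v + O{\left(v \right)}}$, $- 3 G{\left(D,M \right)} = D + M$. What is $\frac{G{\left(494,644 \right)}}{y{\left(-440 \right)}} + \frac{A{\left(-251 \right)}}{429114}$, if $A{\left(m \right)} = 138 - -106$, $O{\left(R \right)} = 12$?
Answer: $- \frac{4354277857}{23601270} \approx -184.49$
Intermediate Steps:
$A{\left(m \right)} = 244$ ($A{\left(m \right)} = 138 + 106 = 244$)
$G{\left(D,M \right)} = - \frac{D}{3} - \frac{M}{3}$ ($G{\left(D,M \right)} = - \frac{D + M}{3} = - \frac{D}{3} - \frac{M}{3}$)
$y{\left(v \right)} = \frac{2 v}{12 + v}$ ($y{\left(v \right)} = \frac{v + v}{v + 12} = \frac{2 v}{12 + v}$)
$\frac{G{\left(494,644 \right)}}{y{\left(-440 \right)}} + \frac{A{\left(-251 \right)}}{429114} = \frac{\left(- \frac{1}{3}\right) 494 - \frac{644}{3}}{2 \left(-440\right) \frac{1}{12 - 440}} + \frac{244}{429114} = \frac{- \frac{494}{3} - \frac{644}{3}}{2 \left(-440\right) \frac{1}{-428}} + 244 \cdot \frac{1}{429114} = - \frac{1138}{3 \cdot 2 \left(-440\right) \left(- \frac{1}{428}\right)} + \frac{122}{214557} = - \frac{1138}{3 \cdot \frac{220}{107}} + \frac{122}{214557} = \left(- \frac{1138}{3}\right) \frac{107}{220} + \frac{122}{214557} = - \frac{60883}{330} + \frac{122}{214557} = - \frac{4354277857}{23601270}$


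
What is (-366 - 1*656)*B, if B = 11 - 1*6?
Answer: -5110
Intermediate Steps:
B = 5 (B = 11 - 6 = 5)
(-366 - 1*656)*B = (-366 - 1*656)*5 = (-366 - 656)*5 = -1022*5 = -5110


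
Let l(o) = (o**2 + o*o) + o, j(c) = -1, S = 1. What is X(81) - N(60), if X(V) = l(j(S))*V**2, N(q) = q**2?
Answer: 2961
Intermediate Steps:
l(o) = o + 2*o**2 (l(o) = (o**2 + o**2) + o = 2*o**2 + o = o + 2*o**2)
X(V) = V**2 (X(V) = (-(1 + 2*(-1)))*V**2 = (-(1 - 2))*V**2 = (-1*(-1))*V**2 = 1*V**2 = V**2)
X(81) - N(60) = 81**2 - 1*60**2 = 6561 - 1*3600 = 6561 - 3600 = 2961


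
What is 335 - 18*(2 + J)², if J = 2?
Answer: 47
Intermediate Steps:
335 - 18*(2 + J)² = 335 - 18*(2 + 2)² = 335 - 18*4² = 335 - 18*16 = 335 - 1*288 = 335 - 288 = 47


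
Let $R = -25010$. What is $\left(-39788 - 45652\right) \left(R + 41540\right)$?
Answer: $-1412323200$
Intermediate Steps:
$\left(-39788 - 45652\right) \left(R + 41540\right) = \left(-39788 - 45652\right) \left(-25010 + 41540\right) = \left(-85440\right) 16530 = -1412323200$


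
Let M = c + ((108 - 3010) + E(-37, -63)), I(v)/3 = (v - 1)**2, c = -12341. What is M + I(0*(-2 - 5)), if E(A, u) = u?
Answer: -15303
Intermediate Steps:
I(v) = 3*(-1 + v)**2 (I(v) = 3*(v - 1)**2 = 3*(-1 + v)**2)
M = -15306 (M = -12341 + ((108 - 3010) - 63) = -12341 + (-2902 - 63) = -12341 - 2965 = -15306)
M + I(0*(-2 - 5)) = -15306 + 3*(-1 + 0*(-2 - 5))**2 = -15306 + 3*(-1 + 0*(-7))**2 = -15306 + 3*(-1 + 0)**2 = -15306 + 3*(-1)**2 = -15306 + 3*1 = -15306 + 3 = -15303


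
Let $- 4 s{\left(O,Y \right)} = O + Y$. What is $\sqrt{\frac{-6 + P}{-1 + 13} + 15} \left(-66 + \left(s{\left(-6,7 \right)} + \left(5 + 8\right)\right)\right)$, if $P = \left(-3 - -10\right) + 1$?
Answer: $- \frac{71 \sqrt{546}}{8} \approx -207.38$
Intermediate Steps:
$s{\left(O,Y \right)} = - \frac{O}{4} - \frac{Y}{4}$ ($s{\left(O,Y \right)} = - \frac{O + Y}{4} = - \frac{O}{4} - \frac{Y}{4}$)
$P = 8$ ($P = \left(-3 + 10\right) + 1 = 7 + 1 = 8$)
$\sqrt{\frac{-6 + P}{-1 + 13} + 15} \left(-66 + \left(s{\left(-6,7 \right)} + \left(5 + 8\right)\right)\right) = \sqrt{\frac{-6 + 8}{-1 + 13} + 15} \left(-66 + \left(\left(\left(- \frac{1}{4}\right) \left(-6\right) - \frac{7}{4}\right) + \left(5 + 8\right)\right)\right) = \sqrt{\frac{2}{12} + 15} \left(-66 + \left(\left(\frac{3}{2} - \frac{7}{4}\right) + 13\right)\right) = \sqrt{2 \cdot \frac{1}{12} + 15} \left(-66 + \left(- \frac{1}{4} + 13\right)\right) = \sqrt{\frac{1}{6} + 15} \left(-66 + \frac{51}{4}\right) = \sqrt{\frac{91}{6}} \left(- \frac{213}{4}\right) = \frac{\sqrt{546}}{6} \left(- \frac{213}{4}\right) = - \frac{71 \sqrt{546}}{8}$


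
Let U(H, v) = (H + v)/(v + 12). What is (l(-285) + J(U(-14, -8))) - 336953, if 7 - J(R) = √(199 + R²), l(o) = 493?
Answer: -336453 - √917/2 ≈ -3.3647e+5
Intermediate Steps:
U(H, v) = (H + v)/(12 + v)
J(R) = 7 - √(199 + R²)
(l(-285) + J(U(-14, -8))) - 336953 = (493 + (7 - √(199 + ((-14 - 8)/(12 - 8))²))) - 336953 = (493 + (7 - √(199 + (-22/4)²))) - 336953 = (493 + (7 - √(199 + ((¼)*(-22))²))) - 336953 = (493 + (7 - √(199 + (-11/2)²))) - 336953 = (493 + (7 - √(199 + 121/4))) - 336953 = (493 + (7 - √(917/4))) - 336953 = (493 + (7 - √917/2)) - 336953 = (500 - √917/2) - 336953 = -336453 - √917/2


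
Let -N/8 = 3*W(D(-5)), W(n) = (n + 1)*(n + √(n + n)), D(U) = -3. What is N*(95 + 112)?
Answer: -29808 + 9936*I*√6 ≈ -29808.0 + 24338.0*I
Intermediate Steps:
W(n) = (1 + n)*(n + √2*√n) (W(n) = (1 + n)*(n + √(2*n)) = (1 + n)*(n + √2*√n))
N = -144 + 48*I*√6 (N = -24*(-3 + (-3)² + √2*√(-3) + √2*(-3)^(3/2)) = -24*(-3 + 9 + √2*(I*√3) + √2*(-3*I*√3)) = -24*(-3 + 9 + I*√6 - 3*I*√6) = -24*(6 - 2*I*√6) = -8*(18 - 6*I*√6) = -144 + 48*I*√6 ≈ -144.0 + 117.58*I)
N*(95 + 112) = (-144 + 48*I*√6)*(95 + 112) = (-144 + 48*I*√6)*207 = -29808 + 9936*I*√6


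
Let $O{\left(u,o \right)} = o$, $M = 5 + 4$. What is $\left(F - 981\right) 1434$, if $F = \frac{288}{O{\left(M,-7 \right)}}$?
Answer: $- \frac{10260270}{7} \approx -1.4658 \cdot 10^{6}$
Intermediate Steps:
$M = 9$
$F = - \frac{288}{7}$ ($F = \frac{288}{-7} = 288 \left(- \frac{1}{7}\right) = - \frac{288}{7} \approx -41.143$)
$\left(F - 981\right) 1434 = \left(- \frac{288}{7} - 981\right) 1434 = \left(- \frac{7155}{7}\right) 1434 = - \frac{10260270}{7}$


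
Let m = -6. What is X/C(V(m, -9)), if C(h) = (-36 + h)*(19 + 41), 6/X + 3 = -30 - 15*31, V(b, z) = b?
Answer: 1/209160 ≈ 4.7810e-6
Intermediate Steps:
X = -1/83 (X = 6/(-3 + (-30 - 15*31)) = 6/(-3 + (-30 - 465)) = 6/(-3 - 495) = 6/(-498) = 6*(-1/498) = -1/83 ≈ -0.012048)
C(h) = -2160 + 60*h (C(h) = (-36 + h)*60 = -2160 + 60*h)
X/C(V(m, -9)) = -1/(83*(-2160 + 60*(-6))) = -1/(83*(-2160 - 360)) = -1/83/(-2520) = -1/83*(-1/2520) = 1/209160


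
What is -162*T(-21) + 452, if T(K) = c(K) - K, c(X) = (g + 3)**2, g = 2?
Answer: -7000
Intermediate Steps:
c(X) = 25 (c(X) = (2 + 3)**2 = 5**2 = 25)
T(K) = 25 - K
-162*T(-21) + 452 = -162*(25 - 1*(-21)) + 452 = -162*(25 + 21) + 452 = -162*46 + 452 = -7452 + 452 = -7000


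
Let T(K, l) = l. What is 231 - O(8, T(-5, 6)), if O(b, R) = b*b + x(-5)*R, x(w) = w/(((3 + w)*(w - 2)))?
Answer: 1184/7 ≈ 169.14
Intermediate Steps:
x(w) = w/((-2 + w)*(3 + w)) (x(w) = w/(((3 + w)*(-2 + w))) = w/(((-2 + w)*(3 + w))) = w*(1/((-2 + w)*(3 + w))) = w/((-2 + w)*(3 + w)))
O(b, R) = b² - 5*R/14 (O(b, R) = b*b + (-5/(-6 - 5 + (-5)²))*R = b² + (-5/(-6 - 5 + 25))*R = b² + (-5/14)*R = b² + (-5*1/14)*R = b² - 5*R/14)
231 - O(8, T(-5, 6)) = 231 - (8² - 5/14*6) = 231 - (64 - 15/7) = 231 - 1*433/7 = 231 - 433/7 = 1184/7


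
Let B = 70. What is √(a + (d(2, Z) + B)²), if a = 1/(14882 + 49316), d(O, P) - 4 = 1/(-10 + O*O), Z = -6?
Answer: √202204333678231/192594 ≈ 73.833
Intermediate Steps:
d(O, P) = 4 + 1/(-10 + O²) (d(O, P) = 4 + 1/(-10 + O*O) = 4 + 1/(-10 + O²))
a = 1/64198 ≈ 1.5577e-5
√(a + (d(2, Z) + B)²) = √(1/64198 + ((-39 + 4*2²)/(-10 + 2²) + 70)²) = √(1/64198 + ((-39 + 4*4)/(-10 + 4) + 70)²) = √(1/64198 + ((-39 + 16)/(-6) + 70)²) = √(1/64198 + (-⅙*(-23) + 70)²) = √(1/64198 + (23/6 + 70)²) = √(1/64198 + (443/6)²) = √(1/64198 + 196249/36) = √(6299396669/1155564) = √202204333678231/192594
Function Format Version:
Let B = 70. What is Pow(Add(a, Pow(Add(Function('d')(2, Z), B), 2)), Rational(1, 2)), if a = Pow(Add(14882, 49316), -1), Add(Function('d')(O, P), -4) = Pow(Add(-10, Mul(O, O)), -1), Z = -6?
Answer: Mul(Rational(1, 192594), Pow(202204333678231, Rational(1, 2))) ≈ 73.833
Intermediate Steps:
Function('d')(O, P) = Add(4, Pow(Add(-10, Pow(O, 2)), -1)) (Function('d')(O, P) = Add(4, Pow(Add(-10, Mul(O, O)), -1)) = Add(4, Pow(Add(-10, Pow(O, 2)), -1)))
a = Rational(1, 64198) (a = Pow(64198, -1) = Rational(1, 64198) ≈ 1.5577e-5)
Pow(Add(a, Pow(Add(Function('d')(2, Z), B), 2)), Rational(1, 2)) = Pow(Add(Rational(1, 64198), Pow(Add(Mul(Pow(Add(-10, Pow(2, 2)), -1), Add(-39, Mul(4, Pow(2, 2)))), 70), 2)), Rational(1, 2)) = Pow(Add(Rational(1, 64198), Pow(Add(Mul(Pow(Add(-10, 4), -1), Add(-39, Mul(4, 4))), 70), 2)), Rational(1, 2)) = Pow(Add(Rational(1, 64198), Pow(Add(Mul(Pow(-6, -1), Add(-39, 16)), 70), 2)), Rational(1, 2)) = Pow(Add(Rational(1, 64198), Pow(Add(Mul(Rational(-1, 6), -23), 70), 2)), Rational(1, 2)) = Pow(Add(Rational(1, 64198), Pow(Add(Rational(23, 6), 70), 2)), Rational(1, 2)) = Pow(Add(Rational(1, 64198), Pow(Rational(443, 6), 2)), Rational(1, 2)) = Pow(Add(Rational(1, 64198), Rational(196249, 36)), Rational(1, 2)) = Pow(Rational(6299396669, 1155564), Rational(1, 2)) = Mul(Rational(1, 192594), Pow(202204333678231, Rational(1, 2)))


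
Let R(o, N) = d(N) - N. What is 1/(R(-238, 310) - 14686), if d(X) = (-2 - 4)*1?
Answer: -1/15002 ≈ -6.6658e-5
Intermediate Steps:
d(X) = -6 (d(X) = -6*1 = -6)
R(o, N) = -6 - N
1/(R(-238, 310) - 14686) = 1/((-6 - 1*310) - 14686) = 1/((-6 - 310) - 14686) = 1/(-316 - 14686) = 1/(-15002) = -1/15002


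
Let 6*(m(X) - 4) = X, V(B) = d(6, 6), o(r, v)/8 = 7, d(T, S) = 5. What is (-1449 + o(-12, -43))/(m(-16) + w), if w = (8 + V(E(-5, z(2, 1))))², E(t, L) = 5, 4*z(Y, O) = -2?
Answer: -597/73 ≈ -8.1781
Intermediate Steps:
z(Y, O) = -½ (z(Y, O) = (¼)*(-2) = -½)
o(r, v) = 56 (o(r, v) = 8*7 = 56)
V(B) = 5
m(X) = 4 + X/6
w = 169 (w = (8 + 5)² = 13² = 169)
(-1449 + o(-12, -43))/(m(-16) + w) = (-1449 + 56)/((4 + (⅙)*(-16)) + 169) = -1393/((4 - 8/3) + 169) = -1393/(4/3 + 169) = -1393/511/3 = -1393*3/511 = -597/73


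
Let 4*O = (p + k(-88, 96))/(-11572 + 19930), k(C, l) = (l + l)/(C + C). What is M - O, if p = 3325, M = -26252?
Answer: -9654262067/367752 ≈ -26252.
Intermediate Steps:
k(C, l) = l/C (k(C, l) = (2*l)/((2*C)) = (2*l)*(1/(2*C)) = l/C)
O = 36563/367752 (O = ((3325 + 96/(-88))/(-11572 + 19930))/4 = ((3325 + 96*(-1/88))/8358)/4 = ((3325 - 12/11)*(1/8358))/4 = ((36563/11)*(1/8358))/4 = (1/4)*(36563/91938) = 36563/367752 ≈ 0.099423)
M - O = -26252 - 1*36563/367752 = -26252 - 36563/367752 = -9654262067/367752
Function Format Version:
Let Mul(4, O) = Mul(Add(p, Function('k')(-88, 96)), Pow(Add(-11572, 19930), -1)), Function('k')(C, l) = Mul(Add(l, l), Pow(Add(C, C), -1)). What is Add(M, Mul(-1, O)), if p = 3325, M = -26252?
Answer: Rational(-9654262067, 367752) ≈ -26252.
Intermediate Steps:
Function('k')(C, l) = Mul(l, Pow(C, -1)) (Function('k')(C, l) = Mul(Mul(2, l), Pow(Mul(2, C), -1)) = Mul(Mul(2, l), Mul(Rational(1, 2), Pow(C, -1))) = Mul(l, Pow(C, -1)))
O = Rational(36563, 367752) (O = Mul(Rational(1, 4), Mul(Add(3325, Mul(96, Pow(-88, -1))), Pow(Add(-11572, 19930), -1))) = Mul(Rational(1, 4), Mul(Add(3325, Mul(96, Rational(-1, 88))), Pow(8358, -1))) = Mul(Rational(1, 4), Mul(Add(3325, Rational(-12, 11)), Rational(1, 8358))) = Mul(Rational(1, 4), Mul(Rational(36563, 11), Rational(1, 8358))) = Mul(Rational(1, 4), Rational(36563, 91938)) = Rational(36563, 367752) ≈ 0.099423)
Add(M, Mul(-1, O)) = Add(-26252, Mul(-1, Rational(36563, 367752))) = Add(-26252, Rational(-36563, 367752)) = Rational(-9654262067, 367752)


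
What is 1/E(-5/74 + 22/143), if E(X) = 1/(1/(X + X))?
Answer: 481/83 ≈ 5.7952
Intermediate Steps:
E(X) = 2*X (E(X) = 1/(1/(2*X)) = 2*X)
1/E(-5/74 + 22/143) = 1/(2*(-5/74 + 22/143)) = 1/(2*(-5*1/74 + 22*(1/143))) = 1/(2*(-5/74 + 2/13)) = 1/(2*(83/962)) = 1/(83/481) = 481/83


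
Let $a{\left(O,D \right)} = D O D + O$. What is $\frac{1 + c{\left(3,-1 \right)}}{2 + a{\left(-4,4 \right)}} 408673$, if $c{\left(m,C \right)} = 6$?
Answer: $- \frac{2860711}{66} \approx -43344.0$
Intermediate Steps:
$a{\left(O,D \right)} = O + O D^{2}$ ($a{\left(O,D \right)} = O D^{2} + O = O + O D^{2}$)
$\frac{1 + c{\left(3,-1 \right)}}{2 + a{\left(-4,4 \right)}} 408673 = \frac{1 + 6}{2 - 4 \left(1 + 4^{2}\right)} 408673 = \frac{7}{2 - 4 \left(1 + 16\right)} 408673 = \frac{7}{2 - 68} \cdot 408673 = \frac{7}{-66} \cdot 408673 = 7 \left(- \frac{1}{66}\right) 408673 = \left(- \frac{7}{66}\right) 408673 = - \frac{2860711}{66}$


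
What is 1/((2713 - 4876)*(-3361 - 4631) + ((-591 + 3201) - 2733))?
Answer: 1/17286573 ≈ 5.7848e-8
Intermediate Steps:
1/((2713 - 4876)*(-3361 - 4631) + ((-591 + 3201) - 2733)) = 1/(-2163*(-7992) + (2610 - 2733)) = 1/(17286696 - 123) = 1/17286573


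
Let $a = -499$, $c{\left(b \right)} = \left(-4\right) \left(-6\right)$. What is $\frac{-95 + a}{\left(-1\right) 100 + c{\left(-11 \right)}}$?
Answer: $\frac{297}{38} \approx 7.8158$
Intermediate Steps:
$c{\left(b \right)} = 24$
$\frac{-95 + a}{\left(-1\right) 100 + c{\left(-11 \right)}} = \frac{-95 - 499}{\left(-1\right) 100 + 24} = - \frac{594}{-100 + 24} = - \frac{594}{-76} = \left(-594\right) \left(- \frac{1}{76}\right) = \frac{297}{38}$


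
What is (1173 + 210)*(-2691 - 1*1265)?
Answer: -5471148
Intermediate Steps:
(1173 + 210)*(-2691 - 1*1265) = 1383*(-2691 - 1265) = 1383*(-3956) = -5471148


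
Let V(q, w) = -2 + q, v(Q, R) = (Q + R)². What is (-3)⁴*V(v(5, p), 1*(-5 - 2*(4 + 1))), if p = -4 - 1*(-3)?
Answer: 1134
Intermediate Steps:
p = -1 (p = -4 + 3 = -1)
(-3)⁴*V(v(5, p), 1*(-5 - 2*(4 + 1))) = (-3)⁴*(-2 + (5 - 1)²) = 81*(-2 + 4²) = 81*(-2 + 16) = 81*14 = 1134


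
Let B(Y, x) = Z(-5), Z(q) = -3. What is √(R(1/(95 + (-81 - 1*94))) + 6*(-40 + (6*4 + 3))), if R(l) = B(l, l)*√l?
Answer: √(-7800 - 15*I*√5)/10 ≈ 0.018989 - 8.8318*I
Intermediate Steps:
B(Y, x) = -3
R(l) = -3*√l
√(R(1/(95 + (-81 - 1*94))) + 6*(-40 + (6*4 + 3))) = √(-3*I*√5/20 + 6*(-40 + (6*4 + 3))) = √(-3*I*√5/20 + 6*(-40 + (24 + 3))) = √(-3*I*√5/20 + 6*(-40 + 27)) = √(-3*I*√5/20 + 6*(-13)) = √(-3*I*√5/20 - 78) = √(-78 - 3*I*√5/20)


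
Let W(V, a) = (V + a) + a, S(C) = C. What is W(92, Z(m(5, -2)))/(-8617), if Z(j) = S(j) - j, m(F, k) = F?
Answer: -92/8617 ≈ -0.010677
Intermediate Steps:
Z(j) = 0 (Z(j) = j - j = 0)
W(V, a) = V + 2*a
W(92, Z(m(5, -2)))/(-8617) = (92 + 2*0)/(-8617) = (92 + 0)*(-1/8617) = 92*(-1/8617) = -92/8617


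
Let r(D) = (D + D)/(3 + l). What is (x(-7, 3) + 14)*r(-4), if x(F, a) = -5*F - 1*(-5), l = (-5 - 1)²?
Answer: -144/13 ≈ -11.077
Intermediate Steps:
l = 36 (l = (-6)² = 36)
x(F, a) = 5 - 5*F (x(F, a) = -5*F + 5 = 5 - 5*F)
r(D) = 2*D/39 (r(D) = (D + D)/(3 + 36) = (2*D)/39 = (2*D)*(1/39) = 2*D/39)
(x(-7, 3) + 14)*r(-4) = ((5 - 5*(-7)) + 14)*((2/39)*(-4)) = ((5 + 35) + 14)*(-8/39) = (40 + 14)*(-8/39) = 54*(-8/39) = -144/13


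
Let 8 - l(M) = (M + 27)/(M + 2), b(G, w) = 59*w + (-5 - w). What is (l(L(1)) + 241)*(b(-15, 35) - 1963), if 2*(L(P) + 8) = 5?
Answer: 110732/7 ≈ 15819.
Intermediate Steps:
b(G, w) = -5 + 58*w
L(P) = -11/2 (L(P) = -8 + (1/2)*5 = -8 + 5/2 = -11/2)
l(M) = 8 - (27 + M)/(2 + M) (l(M) = 8 - (M + 27)/(M + 2) = 8 - (27 + M)/(2 + M))
(l(L(1)) + 241)*(b(-15, 35) - 1963) = ((-11 + 7*(-11/2))/(2 - 11/2) + 241)*((-5 + 58*35) - 1963) = ((-11 - 77/2)/(-7/2) + 241)*((-5 + 2030) - 1963) = (-2/7*(-99/2) + 241)*(2025 - 1963) = (99/7 + 241)*62 = (1786/7)*62 = 110732/7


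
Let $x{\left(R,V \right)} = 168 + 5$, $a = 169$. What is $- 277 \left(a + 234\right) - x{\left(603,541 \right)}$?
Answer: $-111804$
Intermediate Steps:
$x{\left(R,V \right)} = 173$
$- 277 \left(a + 234\right) - x{\left(603,541 \right)} = - 277 \left(169 + 234\right) - 173 = \left(-277\right) 403 - 173 = -111631 - 173 = -111804$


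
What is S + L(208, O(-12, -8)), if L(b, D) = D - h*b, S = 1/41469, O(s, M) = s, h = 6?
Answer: -52250939/41469 ≈ -1260.0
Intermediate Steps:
S = 1/41469 ≈ 2.4114e-5
L(b, D) = D - 6*b
S + L(208, O(-12, -8)) = 1/41469 + (-12 - 6*208) = 1/41469 + (-12 - 1248) = 1/41469 - 1260 = -52250939/41469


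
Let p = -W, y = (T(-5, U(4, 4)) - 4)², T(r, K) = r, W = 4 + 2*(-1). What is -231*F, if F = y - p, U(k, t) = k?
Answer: -19173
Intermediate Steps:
W = 2 (W = 4 - 2 = 2)
y = 81 (y = (-5 - 4)² = (-9)² = 81)
p = -2 (p = -1*2 = -2)
F = 83 (F = 81 - 1*(-2) = 81 + 2 = 83)
-231*F = -231*83 = -19173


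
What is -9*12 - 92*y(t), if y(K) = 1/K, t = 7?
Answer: -848/7 ≈ -121.14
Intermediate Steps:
-9*12 - 92*y(t) = -9*12 - 92/7 = -108 - 92*⅐ = -108 - 92/7 = -848/7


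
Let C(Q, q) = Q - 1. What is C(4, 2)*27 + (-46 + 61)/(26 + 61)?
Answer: 2354/29 ≈ 81.172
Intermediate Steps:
C(Q, q) = -1 + Q
C(4, 2)*27 + (-46 + 61)/(26 + 61) = (-1 + 4)*27 + (-46 + 61)/(26 + 61) = 3*27 + 15/87 = 81 + 15*(1/87) = 81 + 5/29 = 2354/29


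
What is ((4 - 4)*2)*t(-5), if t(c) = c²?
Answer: 0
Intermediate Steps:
((4 - 4)*2)*t(-5) = ((4 - 4)*2)*(-5)² = (0*2)*25 = 0*25 = 0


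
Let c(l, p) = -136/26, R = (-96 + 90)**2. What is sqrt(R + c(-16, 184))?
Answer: 20*sqrt(13)/13 ≈ 5.5470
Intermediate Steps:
R = 36 (R = (-6)**2 = 36)
c(l, p) = -68/13 (c(l, p) = -136*1/26 = -68/13)
sqrt(R + c(-16, 184)) = sqrt(36 - 68/13) = sqrt(400/13) = 20*sqrt(13)/13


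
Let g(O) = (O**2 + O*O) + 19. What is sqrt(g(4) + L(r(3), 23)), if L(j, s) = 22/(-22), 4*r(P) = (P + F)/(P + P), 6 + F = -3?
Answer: 5*sqrt(2) ≈ 7.0711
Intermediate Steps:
F = -9 (F = -6 - 3 = -9)
g(O) = 19 + 2*O**2 (g(O) = (O**2 + O**2) + 19 = 2*O**2 + 19 = 19 + 2*O**2)
r(P) = (-9 + P)/(8*P) (r(P) = ((P - 9)/(P + P))/4 = ((-9 + P)/((2*P)))/4 = ((-9 + P)*(1/(2*P)))/4 = ((-9 + P)/(2*P))/4 = (-9 + P)/(8*P))
L(j, s) = -1 (L(j, s) = 22*(-1/22) = -1)
sqrt(g(4) + L(r(3), 23)) = sqrt((19 + 2*4**2) - 1) = sqrt((19 + 2*16) - 1) = sqrt((19 + 32) - 1) = sqrt(51 - 1) = sqrt(50) = 5*sqrt(2)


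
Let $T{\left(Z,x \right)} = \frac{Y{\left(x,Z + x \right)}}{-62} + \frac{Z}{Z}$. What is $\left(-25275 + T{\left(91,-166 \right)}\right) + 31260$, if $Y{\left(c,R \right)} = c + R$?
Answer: $\frac{371373}{62} \approx 5989.9$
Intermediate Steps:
$Y{\left(c,R \right)} = R + c$
$T{\left(Z,x \right)} = 1 - \frac{x}{31} - \frac{Z}{62}$ ($T{\left(Z,x \right)} = \frac{\left(Z + x\right) + x}{-62} + \frac{Z}{Z} = \left(Z + 2 x\right) \left(- \frac{1}{62}\right) + 1 = \left(- \frac{x}{31} - \frac{Z}{62}\right) + 1 = 1 - \frac{x}{31} - \frac{Z}{62}$)
$\left(-25275 + T{\left(91,-166 \right)}\right) + 31260 = \left(-25275 - - \frac{303}{62}\right) + 31260 = \left(-25275 + \left(1 + \frac{166}{31} - \frac{91}{62}\right)\right) + 31260 = \left(-25275 + \frac{303}{62}\right) + 31260 = - \frac{1566747}{62} + 31260 = \frac{371373}{62}$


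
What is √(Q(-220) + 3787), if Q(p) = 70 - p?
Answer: 3*√453 ≈ 63.851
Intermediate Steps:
√(Q(-220) + 3787) = √((70 - 1*(-220)) + 3787) = √((70 + 220) + 3787) = √(290 + 3787) = √4077 = 3*√453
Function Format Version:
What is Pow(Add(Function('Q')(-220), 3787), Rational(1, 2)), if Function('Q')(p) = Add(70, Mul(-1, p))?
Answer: Mul(3, Pow(453, Rational(1, 2))) ≈ 63.851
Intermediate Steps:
Pow(Add(Function('Q')(-220), 3787), Rational(1, 2)) = Pow(Add(Add(70, Mul(-1, -220)), 3787), Rational(1, 2)) = Pow(Add(Add(70, 220), 3787), Rational(1, 2)) = Pow(Add(290, 3787), Rational(1, 2)) = Pow(4077, Rational(1, 2)) = Mul(3, Pow(453, Rational(1, 2)))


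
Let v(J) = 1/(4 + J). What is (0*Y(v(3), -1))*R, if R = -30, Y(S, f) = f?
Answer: 0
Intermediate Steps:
(0*Y(v(3), -1))*R = (0*(-1))*(-30) = 0*(-30) = 0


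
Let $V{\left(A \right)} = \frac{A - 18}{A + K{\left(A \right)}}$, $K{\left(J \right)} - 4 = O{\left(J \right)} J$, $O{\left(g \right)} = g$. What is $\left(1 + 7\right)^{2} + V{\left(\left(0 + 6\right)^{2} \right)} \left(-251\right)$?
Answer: $\frac{40493}{668} \approx 60.618$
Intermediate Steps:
$K{\left(J \right)} = 4 + J^{2}$ ($K{\left(J \right)} = 4 + J J = 4 + J^{2}$)
$V{\left(A \right)} = \frac{-18 + A}{4 + A + A^{2}}$ ($V{\left(A \right)} = \frac{A - 18}{A + \left(4 + A^{2}\right)} = \frac{-18 + A}{4 + A + A^{2}}$)
$\left(1 + 7\right)^{2} + V{\left(\left(0 + 6\right)^{2} \right)} \left(-251\right) = \left(1 + 7\right)^{2} + \frac{-18 + \left(0 + 6\right)^{2}}{4 + \left(0 + 6\right)^{2} + \left(\left(0 + 6\right)^{2}\right)^{2}} \left(-251\right) = 8^{2} + \frac{-18 + 6^{2}}{4 + 6^{2} + \left(6^{2}\right)^{2}} \left(-251\right) = 64 + \frac{-18 + 36}{4 + 36 + 36^{2}} \left(-251\right) = 64 + \frac{1}{4 + 36 + 1296} \cdot 18 \left(-251\right) = 64 + \frac{1}{1336} \cdot 18 \left(-251\right) = 64 + \frac{9}{668} \left(-251\right) = 64 - \frac{2259}{668} = \frac{40493}{668}$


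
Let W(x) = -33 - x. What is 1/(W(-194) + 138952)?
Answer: 1/139113 ≈ 7.1884e-6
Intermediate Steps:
1/(W(-194) + 138952) = 1/((-33 - 1*(-194)) + 138952) = 1/((-33 + 194) + 138952) = 1/(161 + 138952) = 1/139113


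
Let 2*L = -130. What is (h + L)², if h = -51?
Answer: 13456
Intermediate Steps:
L = -65 (L = (½)*(-130) = -65)
(h + L)² = (-51 - 65)² = (-116)² = 13456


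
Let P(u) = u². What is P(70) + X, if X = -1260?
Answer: 3640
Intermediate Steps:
P(70) + X = 70² - 1260 = 4900 - 1260 = 3640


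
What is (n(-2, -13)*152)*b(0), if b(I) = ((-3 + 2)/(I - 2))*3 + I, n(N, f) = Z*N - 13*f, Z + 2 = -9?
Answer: 43548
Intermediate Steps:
Z = -11 (Z = -2 - 9 = -11)
n(N, f) = -13*f - 11*N (n(N, f) = -11*N - 13*f = -13*f - 11*N)
b(I) = I - 3/(-2 + I) (b(I) = -1/(-2 + I)*3 + I = -3/(-2 + I) + I = I - 3/(-2 + I))
(n(-2, -13)*152)*b(0) = ((-13*(-13) - 11*(-2))*152)*((-3 + 0² - 2*0)/(-2 + 0)) = ((169 + 22)*152)*((-3 + 0 + 0)/(-2)) = (191*152)*(-½*(-3)) = 29032*(3/2) = 43548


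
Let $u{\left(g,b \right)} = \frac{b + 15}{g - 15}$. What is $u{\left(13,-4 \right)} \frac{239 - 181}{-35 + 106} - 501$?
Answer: $- \frac{35890}{71} \approx -505.49$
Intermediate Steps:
$u{\left(g,b \right)} = \frac{15 + b}{-15 + g}$
$u{\left(13,-4 \right)} \frac{239 - 181}{-35 + 106} - 501 = \frac{15 - 4}{-15 + 13} \frac{239 - 181}{-35 + 106} - 501 = \frac{1}{-2} \cdot 11 \cdot \frac{58}{71} - 501 = \left(- \frac{1}{2}\right) 11 \cdot 58 \cdot \frac{1}{71} - 501 = \left(- \frac{11}{2}\right) \frac{58}{71} - 501 = - \frac{319}{71} - 501 = - \frac{35890}{71}$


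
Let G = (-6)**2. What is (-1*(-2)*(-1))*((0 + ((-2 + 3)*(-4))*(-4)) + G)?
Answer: -104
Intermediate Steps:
G = 36
(-1*(-2)*(-1))*((0 + ((-2 + 3)*(-4))*(-4)) + G) = (-1*(-2)*(-1))*((0 + ((-2 + 3)*(-4))*(-4)) + 36) = (2*(-1))*((0 + (1*(-4))*(-4)) + 36) = -2*((0 - 4*(-4)) + 36) = -2*((0 + 16) + 36) = -2*(16 + 36) = -2*52 = -104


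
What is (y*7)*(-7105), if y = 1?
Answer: -49735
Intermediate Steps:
(y*7)*(-7105) = (1*7)*(-7105) = 7*(-7105) = -49735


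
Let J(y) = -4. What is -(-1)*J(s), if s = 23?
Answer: -4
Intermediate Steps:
-(-1)*J(s) = -(-1)*(-4) = -1*4 = -4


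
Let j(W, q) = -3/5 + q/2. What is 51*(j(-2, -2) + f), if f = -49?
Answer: -12903/5 ≈ -2580.6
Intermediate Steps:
j(W, q) = -3/5 + q/2 (j(W, q) = -3*1/5 + q*(1/2) = -3/5 + q/2)
51*(j(-2, -2) + f) = 51*((-3/5 + (1/2)*(-2)) - 49) = 51*((-3/5 - 1) - 49) = 51*(-8/5 - 49) = 51*(-253/5) = -12903/5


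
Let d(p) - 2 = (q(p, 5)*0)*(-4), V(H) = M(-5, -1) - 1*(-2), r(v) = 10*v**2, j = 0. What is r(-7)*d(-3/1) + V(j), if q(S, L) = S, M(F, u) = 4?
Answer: 986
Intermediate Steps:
V(H) = 6 (V(H) = 4 - 1*(-2) = 4 + 2 = 6)
d(p) = 2 (d(p) = 2 + (p*0)*(-4) = 2 + 0*(-4) = 2 + 0 = 2)
r(-7)*d(-3/1) + V(j) = (10*(-7)**2)*2 + 6 = (10*49)*2 + 6 = 490*2 + 6 = 980 + 6 = 986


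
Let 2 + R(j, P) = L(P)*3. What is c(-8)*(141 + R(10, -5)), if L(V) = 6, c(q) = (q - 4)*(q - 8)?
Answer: 30144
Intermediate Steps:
c(q) = (-8 + q)*(-4 + q) (c(q) = (-4 + q)*(-8 + q) = (-8 + q)*(-4 + q))
R(j, P) = 16 (R(j, P) = -2 + 6*3 = -2 + 18 = 16)
c(-8)*(141 + R(10, -5)) = (32 + (-8)² - 12*(-8))*(141 + 16) = (32 + 64 + 96)*157 = 192*157 = 30144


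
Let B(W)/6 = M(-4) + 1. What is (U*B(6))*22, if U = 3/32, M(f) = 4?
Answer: 495/8 ≈ 61.875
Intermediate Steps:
B(W) = 30 (B(W) = 6*(4 + 1) = 6*5 = 30)
U = 3/32 (U = 3*(1/32) = 3/32 ≈ 0.093750)
(U*B(6))*22 = ((3/32)*30)*22 = (45/16)*22 = 495/8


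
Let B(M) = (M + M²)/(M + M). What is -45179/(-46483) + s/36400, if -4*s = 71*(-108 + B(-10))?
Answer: 555947629/541433984 ≈ 1.0268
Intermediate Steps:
B(M) = (M + M²)/(2*M) (B(M) = (M + M²)/((2*M)) = (M + M²)*(1/(2*M)) = (M + M²)/(2*M))
s = 15975/8 (s = -71*(-108 + (½ + (½)*(-10)))/4 = -71*(-108 + (½ - 5))/4 = -71*(-108 - 9/2)/4 = -71*(-225)/(4*2) = -¼*(-15975/2) = 15975/8 ≈ 1996.9)
-45179/(-46483) + s/36400 = -45179/(-46483) + (15975/8)/36400 = -45179*(-1/46483) + (15975/8)*(1/36400) = 45179/46483 + 639/11648 = 555947629/541433984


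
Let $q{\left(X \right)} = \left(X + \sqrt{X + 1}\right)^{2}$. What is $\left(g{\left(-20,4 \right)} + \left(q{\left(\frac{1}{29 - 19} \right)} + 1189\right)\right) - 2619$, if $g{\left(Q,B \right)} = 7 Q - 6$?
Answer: $- \frac{157489}{100} + \frac{\sqrt{110}}{50} \approx -1574.7$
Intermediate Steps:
$q{\left(X \right)} = \left(X + \sqrt{1 + X}\right)^{2}$
$g{\left(Q,B \right)} = -6 + 7 Q$
$\left(g{\left(-20,4 \right)} + \left(q{\left(\frac{1}{29 - 19} \right)} + 1189\right)\right) - 2619 = \left(\left(-6 + 7 \left(-20\right)\right) + \left(\left(\frac{1}{29 - 19} + \sqrt{1 + \frac{1}{29 - 19}}\right)^{2} + 1189\right)\right) - 2619 = \left(\left(-6 - 140\right) + \left(\left(\frac{1}{10} + \sqrt{1 + \frac{1}{10}}\right)^{2} + 1189\right)\right) - 2619 = \left(-146 + \left(\left(\frac{1}{10} + \sqrt{1 + \frac{1}{10}}\right)^{2} + 1189\right)\right) - 2619 = \left(-146 + \left(\left(\frac{1}{10} + \sqrt{\frac{11}{10}}\right)^{2} + 1189\right)\right) - 2619 = \left(-146 + \left(\left(\frac{1}{10} + \frac{\sqrt{110}}{10}\right)^{2} + 1189\right)\right) - 2619 = \left(-146 + \left(1189 + \left(\frac{1}{10} + \frac{\sqrt{110}}{10}\right)^{2}\right)\right) - 2619 = \left(1043 + \left(\frac{1}{10} + \frac{\sqrt{110}}{10}\right)^{2}\right) - 2619 = -1576 + \left(\frac{1}{10} + \frac{\sqrt{110}}{10}\right)^{2}$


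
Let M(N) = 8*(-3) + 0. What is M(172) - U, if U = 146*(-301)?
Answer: 43922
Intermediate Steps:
U = -43946
M(N) = -24 (M(N) = -24 + 0 = -24)
M(172) - U = -24 - 1*(-43946) = -24 + 43946 = 43922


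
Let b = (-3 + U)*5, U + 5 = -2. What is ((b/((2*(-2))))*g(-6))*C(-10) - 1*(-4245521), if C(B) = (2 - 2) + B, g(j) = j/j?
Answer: 4245396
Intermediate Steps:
U = -7 (U = -5 - 2 = -7)
g(j) = 1
b = -50 (b = (-3 - 7)*5 = -10*5 = -50)
C(B) = B (C(B) = 0 + B = B)
((b/((2*(-2))))*g(-6))*C(-10) - 1*(-4245521) = (-50/(2*(-2))*1)*(-10) - 1*(-4245521) = (-50/(-4)*1)*(-10) + 4245521 = (-50*(-¼)*1)*(-10) + 4245521 = ((25/2)*1)*(-10) + 4245521 = (25/2)*(-10) + 4245521 = -125 + 4245521 = 4245396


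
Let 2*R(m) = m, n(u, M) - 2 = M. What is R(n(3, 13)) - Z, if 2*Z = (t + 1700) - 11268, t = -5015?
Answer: 7299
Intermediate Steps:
n(u, M) = 2 + M
R(m) = m/2
Z = -14583/2 (Z = ((-5015 + 1700) - 11268)/2 = (-3315 - 11268)/2 = (½)*(-14583) = -14583/2 ≈ -7291.5)
R(n(3, 13)) - Z = (2 + 13)/2 - 1*(-14583/2) = (½)*15 + 14583/2 = 15/2 + 14583/2 = 7299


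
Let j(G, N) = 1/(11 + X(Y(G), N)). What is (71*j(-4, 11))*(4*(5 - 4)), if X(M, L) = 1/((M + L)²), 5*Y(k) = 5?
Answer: 40896/1585 ≈ 25.802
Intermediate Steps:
Y(k) = 1 (Y(k) = (⅕)*5 = 1)
X(M, L) = (L + M)⁻² (X(M, L) = 1/((L + M)²) = (L + M)⁻²)
j(G, N) = 1/(11 + (1 + N)⁻²) (j(G, N) = 1/(11 + (N + 1)⁻²) = 1/(11 + (1 + N)⁻²))
(71*j(-4, 11))*(4*(5 - 4)) = (71*((1 + 11)²/(1 + 11*(1 + 11)²)))*(4*(5 - 4)) = (71*(12²/(1 + 11*12²)))*(4*1) = (71*(144/(1 + 11*144)))*4 = (71*(144/(1 + 1584)))*4 = (71*(144/1585))*4 = (10224/1585)*4 = 40896/1585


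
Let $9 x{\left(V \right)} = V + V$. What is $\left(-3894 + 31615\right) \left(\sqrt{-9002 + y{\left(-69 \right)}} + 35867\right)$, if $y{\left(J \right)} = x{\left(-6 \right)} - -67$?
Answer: $994269107 + \frac{27721 i \sqrt{80427}}{3} \approx 9.9427 \cdot 10^{8} + 2.6205 \cdot 10^{6} i$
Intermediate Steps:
$x{\left(V \right)} = \frac{2 V}{9}$ ($x{\left(V \right)} = \frac{V + V}{9} = \frac{2 V}{9}$)
$y{\left(J \right)} = \frac{197}{3}$ ($y{\left(J \right)} = \frac{2}{9} \left(-6\right) - -67 = - \frac{4}{3} + 67 = \frac{197}{3}$)
$\left(-3894 + 31615\right) \left(\sqrt{-9002 + y{\left(-69 \right)}} + 35867\right) = \left(-3894 + 31615\right) \left(\sqrt{-9002 + \frac{197}{3}} + 35867\right) = 27721 \left(\sqrt{- \frac{26809}{3}} + 35867\right) = 27721 \left(\frac{i \sqrt{80427}}{3} + 35867\right) = 27721 \left(35867 + \frac{i \sqrt{80427}}{3}\right) = 994269107 + \frac{27721 i \sqrt{80427}}{3}$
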